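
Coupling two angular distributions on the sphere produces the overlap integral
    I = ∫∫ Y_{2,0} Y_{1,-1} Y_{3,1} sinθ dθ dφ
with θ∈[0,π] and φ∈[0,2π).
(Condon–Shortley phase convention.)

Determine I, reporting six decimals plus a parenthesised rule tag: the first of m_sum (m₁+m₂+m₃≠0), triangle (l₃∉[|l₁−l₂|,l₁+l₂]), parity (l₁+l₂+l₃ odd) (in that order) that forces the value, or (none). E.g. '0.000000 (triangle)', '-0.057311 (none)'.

-0.202301 (none)

Checks pass: Σm=0; 6 even; l₃=3∈[1,3].
(2·2+1)(2·1+1)(2·3+1) = 105
Δ: 0! 4! 2! / 7! → 1/105
sum: t=0:+1/4 = 1/4
3j²(2 1 3; 0 0 0) = Δ·Π!·Σ² = 3/35  (sign -1)
sum: t=0:+1/8 = 1/8
3j²(2 1 3; 0 -1 1) = Δ·Π!·Σ² = 2/35  (sign +1)
combine: 4πI² = 105·3/35·2/35 = 18/35
take √, sign -1: I = -0.20230066
No selection rule forces the value: the integral is nonzero (none).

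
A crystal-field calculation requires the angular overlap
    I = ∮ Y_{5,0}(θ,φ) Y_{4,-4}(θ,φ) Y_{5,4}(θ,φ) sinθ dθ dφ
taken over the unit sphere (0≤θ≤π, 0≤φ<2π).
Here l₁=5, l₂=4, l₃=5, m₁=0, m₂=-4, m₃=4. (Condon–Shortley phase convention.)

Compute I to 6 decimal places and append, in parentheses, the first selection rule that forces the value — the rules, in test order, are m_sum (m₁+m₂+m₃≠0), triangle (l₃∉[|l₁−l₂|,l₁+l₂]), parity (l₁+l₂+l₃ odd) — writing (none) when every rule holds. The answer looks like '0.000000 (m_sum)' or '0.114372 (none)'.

Rules hold: Σm=0, L=14 even, 1≤5≤9.
N = 11·9·11 = 1089
Δ = 4!·6!·4!/15! = 1/3153150
Racah Σ t=0..4: t=0:+1/69120 t=1:−1/1728 t=2:+1/576 t=3:−1/1728 t=4:+1/69120 = 7/11520
⇒ 3j(5 4 5; 0 0 0)² = 2/143, sgn -1
Racah Σ t=0..0: t=0:+1/69120 = 1/69120
⇒ 3j(5 4 5; 0 -4 4)² = 2/143, sgn -1
4πI² = N·(3j₀)²·(3jₘ)² = 36/169
I = +1·√(0.213018/4π) = 0.13019760
No selection rule forces the value: the integral is nonzero (none).

0.130198 (none)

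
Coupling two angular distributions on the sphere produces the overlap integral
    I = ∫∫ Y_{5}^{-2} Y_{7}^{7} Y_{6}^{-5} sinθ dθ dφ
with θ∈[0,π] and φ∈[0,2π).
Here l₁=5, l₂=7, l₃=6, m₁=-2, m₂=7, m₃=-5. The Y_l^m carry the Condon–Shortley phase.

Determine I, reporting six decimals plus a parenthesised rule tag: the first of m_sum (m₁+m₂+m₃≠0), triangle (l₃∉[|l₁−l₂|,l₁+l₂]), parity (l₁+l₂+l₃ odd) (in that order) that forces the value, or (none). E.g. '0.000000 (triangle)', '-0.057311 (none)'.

m-sum 0 ✓  L=18 even ✓  2≤6≤12 ✓
Π(2lᵢ+1) = 11×15×13 = 2145
triangle coeff Δ(5,7,6) = 1/174594420
Σ_t [1,5]: t=1:−1/4147200 t=2:+1/207360 t=3:−1/82944 t=4:+1/207360 t=5:−1/4147200 = -1/345600
(3j)²=420/46189 [(5 7 6; 0 0 0)], sign=-1
Σ_t [6,6]: t=6:+1/174182400 = 1/174182400
(3j)²=77/3876 [(5 7 6; -2 7 -5)], sign=-1
⇒ 4πI² = 40425/104329
I = (+1)√(40425/104329/(4π)) = 0.17559719
No selection rule forces the value: the integral is nonzero (none).

0.175597 (none)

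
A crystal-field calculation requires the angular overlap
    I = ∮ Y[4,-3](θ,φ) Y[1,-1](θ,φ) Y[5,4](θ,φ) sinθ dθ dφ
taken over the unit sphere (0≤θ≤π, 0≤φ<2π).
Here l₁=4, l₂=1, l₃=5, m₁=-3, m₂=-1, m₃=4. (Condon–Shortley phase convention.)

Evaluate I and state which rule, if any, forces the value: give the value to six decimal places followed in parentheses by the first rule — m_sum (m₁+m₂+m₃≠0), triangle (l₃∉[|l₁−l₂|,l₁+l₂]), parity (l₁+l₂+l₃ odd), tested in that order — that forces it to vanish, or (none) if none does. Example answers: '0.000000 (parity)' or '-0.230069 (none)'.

m-sum 0 ✓  L=10 even ✓  3≤5≤5 ✓
Π(2lᵢ+1) = 9×3×11 = 297
triangle coeff Δ(4,1,5) = 1/495
Σ_t [0,0]: t=0:+1/576 = 1/576
(3j)²=5/99 [(4 1 5; 0 0 0)], sign=-1
Σ_t [0,0]: t=0:+1/10080 = 1/10080
(3j)²=4/55 [(4 1 5; -3 -1 4)], sign=-1
⇒ 4πI² = 12/11
I = (+1)√(12/11/(4π)) = 0.29463840
No selection rule forces the value: the integral is nonzero (none).

0.294638 (none)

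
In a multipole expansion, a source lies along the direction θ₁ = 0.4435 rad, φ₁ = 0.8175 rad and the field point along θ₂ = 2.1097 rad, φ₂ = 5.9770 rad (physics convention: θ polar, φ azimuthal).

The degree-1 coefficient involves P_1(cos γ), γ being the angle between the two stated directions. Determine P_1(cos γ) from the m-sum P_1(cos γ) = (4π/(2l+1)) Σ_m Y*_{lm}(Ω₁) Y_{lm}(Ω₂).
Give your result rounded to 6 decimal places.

-0.304313

Term-by-term m-sum for l=1 (normalisation 4π/3 = 4.188790):
  [-1]  conj(Y_{1,-1})(Ω₁) = (0.101412, 0.108141) ; Y_{1,-1}(Ω₂) = (0.282736, 0.089380) ; Δ = (0.019007, 0.039640)
  [+0]  conj(Y_{1,0})(Ω₁) = (0.441333, -0.000000) ; Y_{1,0}(Ω₂) = (-0.250749, 0.000000) ; Δ = (-0.110664, 0.000000)
  [+1]  conj(Y_{1,1})(Ω₁) = (-0.101412, 0.108141) ; Y_{1,1}(Ω₂) = (-0.282736, 0.089380) ; Δ = (0.019007, -0.039640)
Accumulated sum (-0.072649, 0.000000); after 4π/(2l+1) scaling, (-0.304313, 0.000000) ⇒ P_1 = -0.304313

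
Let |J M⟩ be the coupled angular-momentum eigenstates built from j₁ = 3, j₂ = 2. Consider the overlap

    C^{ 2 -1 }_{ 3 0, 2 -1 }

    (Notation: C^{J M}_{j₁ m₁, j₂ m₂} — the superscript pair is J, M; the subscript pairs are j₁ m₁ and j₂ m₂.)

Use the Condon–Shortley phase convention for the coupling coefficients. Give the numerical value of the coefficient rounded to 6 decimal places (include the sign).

√[5·3!3!1!/8! · 3!3!1!3!1!3!] = √(81/14)
  +(−1)^0/∏(0,3,3,1,0,0)! = 1/36  (running 1/36)
  +(−1)^1/∏(1,2,2,0,1,1)! = -1/4  (running -2/9)
⟨..|..⟩ = √(81/14)·(-2/9) = -0.534522

-0.534522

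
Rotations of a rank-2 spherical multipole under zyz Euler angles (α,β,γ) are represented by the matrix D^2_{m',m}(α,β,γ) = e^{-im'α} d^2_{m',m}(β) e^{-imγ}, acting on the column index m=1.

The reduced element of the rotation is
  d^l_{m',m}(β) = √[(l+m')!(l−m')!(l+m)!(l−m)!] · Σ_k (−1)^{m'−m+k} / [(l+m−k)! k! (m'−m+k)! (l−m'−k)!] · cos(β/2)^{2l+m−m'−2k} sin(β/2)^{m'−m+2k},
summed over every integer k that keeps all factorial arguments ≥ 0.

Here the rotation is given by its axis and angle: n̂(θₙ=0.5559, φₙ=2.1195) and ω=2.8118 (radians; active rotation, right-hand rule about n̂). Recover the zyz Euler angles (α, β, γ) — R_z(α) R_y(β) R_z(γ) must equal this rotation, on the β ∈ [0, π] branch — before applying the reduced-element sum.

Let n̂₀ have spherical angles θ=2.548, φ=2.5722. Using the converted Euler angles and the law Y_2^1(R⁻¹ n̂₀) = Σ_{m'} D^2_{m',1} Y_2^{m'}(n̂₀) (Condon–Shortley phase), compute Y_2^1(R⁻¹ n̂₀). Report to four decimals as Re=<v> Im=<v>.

Re=-0.0118 Im=0.0062

Axis–angle → zyz. n̂ = (sinθₙcosφₙ, sinθₙsinφₙ, cosθₙ) = (-0.275243, +0.450241, +0.849426), ω = 2.8118.
R = I cosω + sinω [n̂]ₓ + (1−cosω) n̂n̂ᵀ gives
  R = [-0.798675, -0.516257, -0.309188; +0.033911, -0.551600, +0.833419; -0.600806, +0.655146, +0.458056]
β = atan2(√(R₁₃²+R₂₃²), R₃₃) = 1.094990; α = atan2(R₂₃, R₁₃) mod 2π = 1.926044; γ = atan2(R₃₂, −R₃₁) mod 2π = 0.828637
Need the full column D^2_{m',1} for m'=−2..2 at α=1.9260, β=1.0950, γ=0.8286.
cos(β/2)=0.853831, sin(β/2)=0.520550
d^2_{-2,1}: single k=3 term ⇒ +0.240873;  D = -0.239194+0.028391i
d^2_{-1,1}: k∈[2..3] ⇒ +0.592639 -0.073426 = +0.519213;  D = +0.236712+0.462114i
d^2_{0,1}: k∈[1..2] ⇒ +0.793696 -0.295009 = +0.498687;  D = +0.337053-0.367538i
d^2_{1,1}: k∈[0..1] ⇒ +0.531482 -0.592639 = -0.061157;  D = +0.056636+0.023076i
d^2_{2,1}: single k=0 term ⇒ -0.648050;  D = +0.020516-0.647725i
Y_2^{m'}(θ=2.548,φ=2.5722) and Σ D·Y over m':
  (-0.2392+0.0284i)·(+0.0506+0.1097i)  (+0.2367+0.4621i)·(+0.3017+0.1931i)  (+0.3371-0.3675i)·(+0.3348+0.0000i)  (+0.0566+0.0231i)·(-0.3017+0.1931i)  (+0.0205-0.6477i)·(+0.0506-0.1097i)
Y_2^1(R⁻¹ n̂) = -0.011806+0.006223i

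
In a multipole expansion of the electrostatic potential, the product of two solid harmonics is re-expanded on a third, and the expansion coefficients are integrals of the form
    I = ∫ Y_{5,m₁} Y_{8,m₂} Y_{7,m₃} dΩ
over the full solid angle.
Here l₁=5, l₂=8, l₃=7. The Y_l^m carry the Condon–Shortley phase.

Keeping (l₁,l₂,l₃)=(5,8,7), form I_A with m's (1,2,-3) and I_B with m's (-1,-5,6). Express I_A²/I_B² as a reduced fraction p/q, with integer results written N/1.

841/605

l's match ⇒ only the (l;m) 3-j factors differ between A and B.
A: triangle coeff Δ(5,8,7) = 1/814773960; Σ_t [0,4]: t=0:+1/62705664000 t=1:−1/261273600 t=2:+1/15482880 t=3:−1/6531840 t=4:+1/19906560 = -377/8957952000; (3j)²=10933/1279080 [(5 8 7; 1 2 -3)], sign=-1
B: triangle coeff Δ(5,8,7) = 1/814773960; Σ_t [2,3]: t=2:+1/418037760 t=3:−1/783820800 = 1/895795200; (3j)²=143/23256 [(5 8 7; -1 -5 6)], sign=-1
I_A²/I_B² = (10933/1279080)/(143/23256) = 841/605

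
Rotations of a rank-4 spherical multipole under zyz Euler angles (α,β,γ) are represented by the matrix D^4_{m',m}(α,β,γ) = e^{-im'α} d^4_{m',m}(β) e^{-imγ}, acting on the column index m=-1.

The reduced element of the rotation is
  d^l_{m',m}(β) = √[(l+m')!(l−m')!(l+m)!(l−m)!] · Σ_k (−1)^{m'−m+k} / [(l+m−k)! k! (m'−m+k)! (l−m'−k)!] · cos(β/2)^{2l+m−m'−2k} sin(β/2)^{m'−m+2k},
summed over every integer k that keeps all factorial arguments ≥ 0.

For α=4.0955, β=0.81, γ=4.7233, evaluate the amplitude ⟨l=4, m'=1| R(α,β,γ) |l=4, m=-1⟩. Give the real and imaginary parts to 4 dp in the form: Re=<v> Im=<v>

Re=0.3777 Im=0.2741

D^4_{1,-1}(4.0955,0.8100,4.7233) = e^{-i·1·4.0955}·d^4_{1,-1}(0.8100)·e^{-i·-1·4.7233}. Compute d first:
c=cos(0.810000/2)=0.919102, s=sin(0.810000/2)=0.394019; N=√[120·6·6·120]=720.000000
k: max(0,(-1)−(1))=0 … min(4+(-1),4−(1))=3
  k=0: (−1)^2·720.0000/(72)·0.9191^6·0.3940^2 = +0.935874
  k=1: (−1)^3·720.0000/(24)·0.9191^4·0.3940^4 = -0.515994
  k=2: (−1)^4·720.0000/(48)·0.9191^2·0.3940^6 = +0.047416
  k=3: (−1)^5·720.0000/(720)·0.9191^0·0.3940^8 = -0.000581
d^4_{1,-1}(0.8100) = +0.935874 -0.515994 +0.047416 -0.000581 = +0.466714
Phases: e^{-i·(1)·4.0955}=-0.578500+0.815682i, e^{-i·(-1)·4.7233}=+0.010911-0.999940i ⇒ D=+0.377722+0.274132i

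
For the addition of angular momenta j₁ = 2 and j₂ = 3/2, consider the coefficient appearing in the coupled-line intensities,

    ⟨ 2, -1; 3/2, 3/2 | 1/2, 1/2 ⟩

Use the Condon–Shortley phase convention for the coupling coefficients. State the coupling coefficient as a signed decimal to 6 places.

j₁+j₂−J=3  J+j₁−j₂=1  J−j₁+j₂=0  j₁+j₂+J+1=5
(j₁±m₁, j₂±m₂, J±M) = (1,3,3,0,1,0)
P² = 18/5
sum k=3..3:
  [3] −1/6 = -1/6
S = -1/6
C² = P²·S² = 1/10 ; C = -0.316228

-0.316228  (= −√(1/10))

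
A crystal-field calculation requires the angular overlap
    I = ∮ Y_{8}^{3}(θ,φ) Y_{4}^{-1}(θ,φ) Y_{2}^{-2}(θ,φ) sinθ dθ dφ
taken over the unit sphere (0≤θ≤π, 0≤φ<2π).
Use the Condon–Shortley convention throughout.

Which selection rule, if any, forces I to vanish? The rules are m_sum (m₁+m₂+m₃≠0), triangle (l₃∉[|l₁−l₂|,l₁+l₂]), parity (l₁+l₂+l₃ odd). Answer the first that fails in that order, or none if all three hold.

triangle

m₁+m₂+m₃ = 3 − 1 − 2 = 0  ✓
triangle: need |l₁−l₂| ≤ l₃ ≤ l₁+l₂ = [4,12]; l₃=2 is outside  ✗
parity: l₁+l₂+l₃ = 14 is even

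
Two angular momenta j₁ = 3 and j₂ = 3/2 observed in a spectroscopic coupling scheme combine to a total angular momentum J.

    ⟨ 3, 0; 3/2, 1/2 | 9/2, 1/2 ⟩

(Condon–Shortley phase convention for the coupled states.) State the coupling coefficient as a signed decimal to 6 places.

+0.690066

triangle: 0!*6!*3!/10! = 4320/3628800
(j±m)!: 3!*3!*2!*1!*5!*4! = 207360
prefactor² = (2J+1)*Δ*N² = 17280/7
  k=0: +1/(0!*0!*3!*2!*3!*1!) = 1/72
Σ = 1/72  ⇒  CG² = 17280/7*(1/72)² = 10/21
CG = +√(10/21) = +0.690066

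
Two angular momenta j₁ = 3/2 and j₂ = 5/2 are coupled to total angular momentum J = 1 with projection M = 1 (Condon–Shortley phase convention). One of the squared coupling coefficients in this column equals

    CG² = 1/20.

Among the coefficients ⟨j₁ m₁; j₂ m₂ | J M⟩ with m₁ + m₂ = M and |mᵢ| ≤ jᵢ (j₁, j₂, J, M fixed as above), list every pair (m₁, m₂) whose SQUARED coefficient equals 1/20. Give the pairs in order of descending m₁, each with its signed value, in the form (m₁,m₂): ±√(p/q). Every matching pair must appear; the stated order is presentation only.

(3/2,-1/2): +√(1/20)

Admissible pairs with m₁+m₂ = M = 1: (-3/2,5/2), (-1/2,3/2), (1/2,1/2), (3/2,-1/2)
  (m₁,m₂)=(3/2,-1/2): CG² = 1/20, CG = +√(1/20)   ← matches the target
  (m₁,m₂)=(1/2,1/2): CG² = 3/20, CG = −√(3/20)
  (m₁,m₂)=(-1/2,3/2): CG² = 3/10, CG = +√(3/10)
  (m₁,m₂)=(-3/2,5/2): CG² = 1/2, CG = −√(1/2)
Pairs with CG² = 1/20: (3/2,-1/2): +√(1/20)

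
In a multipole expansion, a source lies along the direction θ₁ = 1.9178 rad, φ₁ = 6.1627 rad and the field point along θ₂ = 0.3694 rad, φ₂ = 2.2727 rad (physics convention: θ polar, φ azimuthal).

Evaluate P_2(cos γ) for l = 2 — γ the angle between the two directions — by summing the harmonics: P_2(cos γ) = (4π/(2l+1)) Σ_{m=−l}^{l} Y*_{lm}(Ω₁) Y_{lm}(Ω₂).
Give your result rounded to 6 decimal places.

Summing Y*_{l m}(θ₁,φ₁)·Y_{l m}(θ₂,φ₂) over m ∈ [−2, 2]; prefactor 4π/(2·2+1) = 2.513274:
  [-2]  conj(Y_{2,-2})(Ω₁) = 0.33173 - 0.08152j ; Y_{2,-2}(Ω₂) = -0.00837 + 0.04965j ; Δ = 0.00127 + 0.01715j
  [-1]  conj(Y_{2,-1})(Ω₁) = -0.24528 + 0.02970j ; Y_{2,-1}(Ω₂) = -0.16795 - 0.19863j ; Δ = 0.04709 + 0.04373j
  [+0]  conj(Y_{2,0})(Ω₁) = -0.20596 + 0.00000j ; Y_{2,0}(Ω₂) = 0.50744 + 0.00000j ; Δ = -0.10451 + 0.00000j
  [+1]  conj(Y_{2,1})(Ω₁) = 0.24528 + 0.02970j ; Y_{2,1}(Ω₂) = 0.16795 - 0.19863j ; Δ = 0.04709 - 0.04373j
  [+2]  conj(Y_{2,2})(Ω₁) = 0.33173 + 0.08152j ; Y_{2,2}(Ω₂) = -0.00837 - 0.04965j ; Δ = 0.00127 - 0.01715j
Σ over m = -0.00778 + 0.00000j; ×(4π/5) → -0.01956 + 0.00000j. Real part: -0.019561

-0.019561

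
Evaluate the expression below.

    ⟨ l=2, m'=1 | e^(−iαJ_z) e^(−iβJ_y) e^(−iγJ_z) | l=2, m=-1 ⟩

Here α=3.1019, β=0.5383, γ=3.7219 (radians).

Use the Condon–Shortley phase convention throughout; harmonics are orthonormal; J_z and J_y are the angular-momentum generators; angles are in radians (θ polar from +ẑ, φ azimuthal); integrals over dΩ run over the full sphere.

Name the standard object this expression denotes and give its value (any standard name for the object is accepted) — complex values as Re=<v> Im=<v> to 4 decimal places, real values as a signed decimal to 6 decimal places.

This is a Wigner D-matrix element — the rotation-matrix element ⟨l m'| R(α,β,γ) |l m⟩ in the angular-momentum basis.
D^2_{1,-1}(3.1019,0.5383,3.7219) = e^{-i·1·3.1019}·d^2_{1,-1}(0.5383)·e^{-i·-1·3.7219}. Compute d first:
With c≡cos(β/2)=0.963997 and s≡sin(β/2)=0.265912, N=[6·1·1·6]^{1/2}=6.000000
k∈{0,1} keeps every argument non-negative
  k=0: (−1)^2·6.0000/(2)·0.9640^2·0.2659^2 = +0.197128
  k=1: (−1)^3·6.0000/(6)·0.9640^0·0.2659^4 = -0.005000
d^2_{1,-1}(0.5383) = +0.197128 -0.005000 = +0.192129
Phases: e^{-i·(1)·3.1019}=-0.999212-0.039682i, e^{-i·(-1)·3.7219}=-0.836294-0.548281i ⇒ D=+0.156369+0.111633i

Wigner D-matrix element, Re=0.1564 Im=0.1116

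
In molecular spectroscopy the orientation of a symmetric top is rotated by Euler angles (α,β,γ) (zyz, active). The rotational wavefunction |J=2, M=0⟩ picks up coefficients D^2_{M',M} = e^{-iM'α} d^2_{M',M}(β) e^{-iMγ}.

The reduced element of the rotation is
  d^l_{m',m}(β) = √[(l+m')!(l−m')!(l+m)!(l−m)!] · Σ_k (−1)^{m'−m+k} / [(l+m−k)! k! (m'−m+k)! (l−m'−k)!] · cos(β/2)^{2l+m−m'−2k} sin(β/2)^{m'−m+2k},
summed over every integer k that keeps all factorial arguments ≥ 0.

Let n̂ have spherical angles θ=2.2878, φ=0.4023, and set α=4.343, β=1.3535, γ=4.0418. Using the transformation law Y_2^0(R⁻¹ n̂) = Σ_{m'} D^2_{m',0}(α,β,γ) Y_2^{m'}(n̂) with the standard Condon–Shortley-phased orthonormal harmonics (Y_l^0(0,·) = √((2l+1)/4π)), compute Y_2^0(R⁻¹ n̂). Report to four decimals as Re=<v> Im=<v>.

Re=0.0905 Im=0.0000

Need the full column D^2_{m',0} for m'=−2..2 at α=4.3430, β=1.3535, γ=4.0418.
cos(β/2)=0.779612, sin(β/2)=0.626263
d^2_{-2,0}: single k=2 term ⇒ +0.583910;  D = -0.431680+0.393196i
d^2_{-1,0}: k∈[1..2] ⇒ +0.726889 -0.469055 = +0.257834;  D = -0.093090-0.240442i
d^2_{0,0}: k∈[0..2] ⇒ +0.369415 -0.953521 +0.153825 = -0.430281;  D = -0.430281+0.000000i
d^2_{1,0}: k∈[0..1] ⇒ -0.726889 +0.469055 = -0.257834;  D = +0.093090-0.240442i
d^2_{2,0}: single k=0 term ⇒ +0.583910;  D = -0.431680-0.393196i
Y_2^{m'}(θ=2.2878,φ=0.4023) and Σ D·Y over m':
  (-0.4317+0.3932i)·(+0.1522-0.1581i)  (-0.0931-0.2404i)·(-0.3521+0.1498i)  (-0.4303+0.0000i)·(+0.0932+0.0000i)  (+0.0931-0.2404i)·(+0.3521+0.1498i)  (-0.4317-0.3932i)·(+0.1522+0.1581i)
Y_2^0(R⁻¹ n̂) = +0.090484+0.000000i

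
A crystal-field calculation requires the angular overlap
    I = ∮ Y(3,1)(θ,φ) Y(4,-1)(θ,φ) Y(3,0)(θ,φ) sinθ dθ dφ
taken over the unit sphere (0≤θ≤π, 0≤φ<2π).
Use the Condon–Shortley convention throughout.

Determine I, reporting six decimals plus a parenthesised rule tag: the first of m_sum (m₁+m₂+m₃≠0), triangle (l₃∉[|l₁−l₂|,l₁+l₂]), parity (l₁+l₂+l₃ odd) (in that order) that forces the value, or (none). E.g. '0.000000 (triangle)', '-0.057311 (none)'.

-0.099323 (none)

Rules hold: Σm=0, L=10 even, 1≤3≤7.
N = 7·9·7 = 441
Δ = 4!·2!·4!/11! = 1/34650
Racah Σ t=1..3: t=1:−1/72 t=2:+1/16 t=3:−1/72 = 5/144
⇒ 3j(3 4 3; 0 0 0)² = 2/77, sgn -1
Racah Σ t=0..2: t=0:+1/288 t=1:−1/24 t=2:+1/48 = -5/288
⇒ 3j(3 4 3; 1 -1 0)² = 5/462, sgn +1
4πI² = N·(3j₀)²·(3jₘ)² = 15/121
I = -1·√(0.123967/4π) = -0.09932258
No selection rule forces the value: the integral is nonzero (none).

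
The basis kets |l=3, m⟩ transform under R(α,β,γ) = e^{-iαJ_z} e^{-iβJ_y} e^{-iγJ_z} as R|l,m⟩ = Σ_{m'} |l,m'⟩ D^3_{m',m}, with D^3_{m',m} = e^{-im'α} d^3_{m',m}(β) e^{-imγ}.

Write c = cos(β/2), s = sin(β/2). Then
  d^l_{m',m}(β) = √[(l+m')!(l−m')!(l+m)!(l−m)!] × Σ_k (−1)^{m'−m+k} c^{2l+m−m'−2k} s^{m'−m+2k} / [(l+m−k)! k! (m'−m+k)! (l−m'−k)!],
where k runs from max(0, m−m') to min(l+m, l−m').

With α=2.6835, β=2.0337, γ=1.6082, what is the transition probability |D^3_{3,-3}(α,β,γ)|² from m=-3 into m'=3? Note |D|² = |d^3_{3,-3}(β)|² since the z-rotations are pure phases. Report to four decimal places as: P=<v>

P=0.1432

Split into d^3_{3,-3}(β=2.0337) × two z-phases.
With c≡cos(β/2)=0.526047 and s≡sin(β/2)=0.850455, N=[720·1·1·720]^{1/2}=720.000000
k: max(0,(-3)−(3))=0 … min(3+(-3),3−(3))=0
  k=0: (−1)^6·720.0000/(720)·0.5260^0·0.8505^6 = +0.378363
d^3_{3,-3}(2.0337) = +0.378363
|D^3_{3,-3}|² = |d^3_{3,-3}(β)|² = (+0.378363)² = 0.143159 (the z-rotation phases have unit modulus)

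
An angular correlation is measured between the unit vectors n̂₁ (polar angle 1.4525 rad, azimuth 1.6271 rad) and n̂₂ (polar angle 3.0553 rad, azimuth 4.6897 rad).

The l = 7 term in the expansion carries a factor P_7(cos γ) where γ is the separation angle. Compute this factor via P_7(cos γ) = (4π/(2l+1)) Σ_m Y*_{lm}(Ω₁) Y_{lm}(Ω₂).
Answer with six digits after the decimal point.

Expand P_7 via completeness: Σ_{m} conj(Y_{7,m}) at Ω₁ times Y_{7,m} at Ω₂ —
  m=-7: Y*=+0.182817-0.439584i  Y=+0.000000-0.000000i  product -0.000000-0.000000i
  m=-6: Y*=-0.199748-0.070169i  Y=+0.000001+0.000000i  product -0.000000-0.000000i
  m=-5: Y*=+0.080603-0.278711i  Y=-0.000002+0.000021i  product +0.000006+0.000002i
  m=-4: Y*=-0.231399-0.053014i  Y=-0.000398-0.000036i  product +0.000090+0.000029i
  m=-3: Y*=+0.038397-0.225156i  Y=+0.000378-0.005538i  product -0.001232-0.000298i
  m=-2: Y*=-0.244173-0.027613i  Y=+0.054016+0.002453i  product -0.013122-0.002090i
  m=-1: Y*=+0.011474-0.203564i  Y=-0.007598+0.334810i  product +0.068068+0.005388i
  m=+0: Y*=-0.247778-0.000000i  Y=-0.981551+0.000000i  product +0.243207+0.000000i
  m=+1: Y*=-0.011474-0.203564i  Y=+0.007598+0.334810i  product +0.068068-0.005388i
  m=+2: Y*=-0.244173+0.027613i  Y=+0.054016-0.002453i  product -0.013122+0.002090i
  m=+3: Y*=-0.038397-0.225156i  Y=-0.000378-0.005538i  product -0.001232+0.000298i
  m=+4: Y*=-0.231399+0.053014i  Y=-0.000398+0.000036i  product +0.000090-0.000029i
  m=+5: Y*=-0.080603-0.278711i  Y=+0.000002+0.000021i  product +0.000006-0.000002i
  m=+6: Y*=-0.199748+0.070169i  Y=+0.000001-0.000000i  product -0.000000+0.000000i
  m=+7: Y*=-0.182817-0.439584i  Y=-0.000000-0.000000i  product -0.000000+0.000000i
Total Σ_m = +0.350826+0.000000i. Multiply by 0.837758: +0.293907+0.000000i. P_7(cos γ) = 0.293907

0.293907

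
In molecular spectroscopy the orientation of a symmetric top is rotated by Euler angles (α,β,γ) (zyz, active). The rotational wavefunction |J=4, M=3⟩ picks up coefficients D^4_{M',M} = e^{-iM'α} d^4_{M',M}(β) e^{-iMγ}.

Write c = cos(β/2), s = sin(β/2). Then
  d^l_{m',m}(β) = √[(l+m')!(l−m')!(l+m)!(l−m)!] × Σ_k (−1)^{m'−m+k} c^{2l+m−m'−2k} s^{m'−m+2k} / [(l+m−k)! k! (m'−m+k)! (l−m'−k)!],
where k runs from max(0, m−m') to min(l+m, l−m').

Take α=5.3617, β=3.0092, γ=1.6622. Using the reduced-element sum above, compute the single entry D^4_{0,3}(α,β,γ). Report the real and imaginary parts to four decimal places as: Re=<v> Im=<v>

Split into d^4_{0,3}(β=3.0092) × two z-phases.
Half-angle: c=0.066148, s=0.997810. N=√(24·24·5040·1)=1703.830978
k: max(0,(3)−(0))=3 … min(4+(3),4−(0))=4
  k=3: (−1)^0·1703.8310/(144)·0.0661^5·0.9978^3 = +0.000015
  k=4: (−1)^1·1703.8310/(144)·0.0661^3·0.9978^5 = -0.003387
d^4_{0,3}(3.0092) = +0.000015 -0.003387 = -0.003372
D = (+1.000000+0.000000i)·(-0.003372)·(+0.270788+0.962639i) = -0.000913-0.003246i

Re=-0.0009 Im=-0.0032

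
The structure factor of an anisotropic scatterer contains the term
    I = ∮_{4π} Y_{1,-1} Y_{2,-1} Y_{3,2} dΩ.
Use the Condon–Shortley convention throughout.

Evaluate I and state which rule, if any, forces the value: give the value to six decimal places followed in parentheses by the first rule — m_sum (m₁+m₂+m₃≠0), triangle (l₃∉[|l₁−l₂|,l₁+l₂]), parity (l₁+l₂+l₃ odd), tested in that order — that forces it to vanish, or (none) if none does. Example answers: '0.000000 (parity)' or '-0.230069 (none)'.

Checks pass: Σm=0; 6 even; l₃=3∈[1,3].
(2·1+1)(2·2+1)(2·3+1) = 105
Δ: 0! 2! 4! / 7! → 1/105
sum: t=0:+1/4 = 1/4
3j²(1 2 3; 0 0 0) = Δ·Π!·Σ² = 3/35  (sign -1)
sum: t=0:+1/12 = 1/12
3j²(1 2 3; -1 -1 2) = Δ·Π!·Σ² = 2/21  (sign -1)
combine: 4πI² = 105·3/35·2/21 = 6/7
take √, sign +1: I = 0.26116903
No selection rule forces the value: the integral is nonzero (none).

0.261169 (none)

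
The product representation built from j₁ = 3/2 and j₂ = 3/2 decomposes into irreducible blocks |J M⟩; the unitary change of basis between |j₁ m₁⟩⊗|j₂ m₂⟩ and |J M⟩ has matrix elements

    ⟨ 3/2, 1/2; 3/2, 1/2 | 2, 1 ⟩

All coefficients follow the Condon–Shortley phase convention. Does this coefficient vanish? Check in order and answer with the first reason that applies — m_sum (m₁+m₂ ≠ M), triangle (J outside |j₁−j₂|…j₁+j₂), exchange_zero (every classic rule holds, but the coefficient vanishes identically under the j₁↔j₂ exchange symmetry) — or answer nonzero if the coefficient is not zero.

exchange_zero

m-sum: m₁+m₂ = 1/2+1/2 = 1, M = 1  ✓
triangle: |j₁−j₂| = 0 ≤ J = 2 ≤ j₁+j₂ = 3  ✓
exchange: j₁=j₂ and m₁=m₂, and (−1)^(j₁+j₂−J) = (−1)^1 = −1 forces ⟨j₁m₁;j₂m₂|JM⟩ = −⟨j₂m₂;j₁m₁|JM⟩ = −⟨j₁m₁;j₂m₂|JM⟩ ⇒ the coefficient vanishes identically
Racah sum check: Σ_k collapses to 0 ⇒ CG = 0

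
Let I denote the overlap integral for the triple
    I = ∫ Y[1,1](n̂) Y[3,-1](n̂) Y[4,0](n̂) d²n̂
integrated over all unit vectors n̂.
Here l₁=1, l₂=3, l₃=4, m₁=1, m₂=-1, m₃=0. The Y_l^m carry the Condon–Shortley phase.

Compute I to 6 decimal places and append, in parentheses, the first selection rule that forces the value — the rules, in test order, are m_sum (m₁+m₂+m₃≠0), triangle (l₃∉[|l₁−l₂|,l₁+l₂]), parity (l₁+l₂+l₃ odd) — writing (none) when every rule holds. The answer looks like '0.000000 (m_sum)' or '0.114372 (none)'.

0.150786 (none)

Rules hold: Σm=0, L=8 even, 2≤4≤4.
N = 3·7·9 = 189
Δ = 0!·2!·6!/9! = 1/252
Racah Σ t=0..0: t=0:+1/36 = 1/36
⇒ 3j(1 3 4; 0 0 0)² = 4/63, sgn +1
Racah Σ t=0..0: t=0:+1/96 = 1/96
⇒ 3j(1 3 4; 1 -1 0)² = 1/42, sgn +1
4πI² = N·(3j₀)²·(3jₘ)² = 2/7
I = +1·√(0.285714/4π) = 0.15078601
No selection rule forces the value: the integral is nonzero (none).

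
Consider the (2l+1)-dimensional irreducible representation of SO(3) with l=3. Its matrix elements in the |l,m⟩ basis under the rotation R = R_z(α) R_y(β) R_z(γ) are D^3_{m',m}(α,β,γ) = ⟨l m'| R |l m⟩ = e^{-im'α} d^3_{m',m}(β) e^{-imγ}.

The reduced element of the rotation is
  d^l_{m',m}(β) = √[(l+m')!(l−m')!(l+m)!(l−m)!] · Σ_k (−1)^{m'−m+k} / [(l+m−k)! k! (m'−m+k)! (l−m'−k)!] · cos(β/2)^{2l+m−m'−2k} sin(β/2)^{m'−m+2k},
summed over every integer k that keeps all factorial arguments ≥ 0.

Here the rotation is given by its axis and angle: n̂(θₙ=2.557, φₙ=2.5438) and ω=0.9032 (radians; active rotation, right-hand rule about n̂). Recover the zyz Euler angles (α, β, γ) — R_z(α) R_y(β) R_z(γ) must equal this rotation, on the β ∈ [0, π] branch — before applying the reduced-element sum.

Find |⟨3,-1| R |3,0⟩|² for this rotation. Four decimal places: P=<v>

P=0.3464

Axis–angle → zyz. n̂ = (sinθₙcosφₙ, sinθₙsinφₙ, cosθₙ) = (-0.456156, +0.310597, -0.833937), ω = 0.9032.
R = I cosω + sinω [n̂]ₓ + (1−cosω) n̂n̂ᵀ gives
  R = [+0.698357, +0.600935, +0.388812; -0.708867, +0.655846, +0.259565; -0.099019, -0.456885, +0.883997]
β = atan2(√(R₁₃²+R₂₃²), R₃₃) = 0.486452; α = atan2(R₂₃, R₁₃) mod 2π = 0.588637; γ = atan2(R₃₂, −R₃₁) mod 2π = 4.925815
First d^3_{-1,0}(β=0.4865), then the phase factors e^{-i(-1)α} and e^{-i(0)γ}:
Half-angle: c=0.970566, s=0.240835. N=√(2·24·6·6)=41.569219
Admissible k: 1..3 (factorial args all ≥0)
  k=1: (−1)^0·41.5692/(12)·0.9706^5·0.2408^1 = +0.718514
  k=2: (−1)^1·41.5692/(4)·0.9706^3·0.2408^3 = -0.132723
  k=3: (−1)^2·41.5692/(12)·0.9706^1·0.2408^5 = +0.002724
d^3_{-1,0}(0.4865) = +0.718514 -0.132723 +0.002724 = +0.588516
|D^3_{-1,0}|² = |d^3_{-1,0}(β)|² = (+0.588516)² = 0.346351 (the z-rotation phases have unit modulus)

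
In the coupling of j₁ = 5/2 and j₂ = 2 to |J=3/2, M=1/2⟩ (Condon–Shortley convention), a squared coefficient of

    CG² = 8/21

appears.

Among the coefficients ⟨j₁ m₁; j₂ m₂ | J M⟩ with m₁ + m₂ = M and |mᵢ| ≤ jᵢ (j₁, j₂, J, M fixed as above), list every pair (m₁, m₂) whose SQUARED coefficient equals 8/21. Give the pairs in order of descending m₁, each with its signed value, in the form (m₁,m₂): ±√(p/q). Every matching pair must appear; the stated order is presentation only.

Admissible pairs with m₁+m₂ = M = 1/2: (-3/2,2), (-1/2,1), (1/2,0), (3/2,-1), (5/2,-2)
  (m₁,m₂)=(5/2,-2): CG² = 8/21, CG = +√(8/21)   ← matches the target
  (m₁,m₂)=(3/2,-1): CG² = 2/105, CG = −√(2/105)
  (m₁,m₂)=(1/2,0): CG² = 2/35, CG = −√(2/35)
  (m₁,m₂)=(-1/2,1): CG² = 5/21, CG = +√(5/21)
  (m₁,m₂)=(-3/2,2): CG² = 32/105, CG = −√(32/105)
Pairs with CG² = 8/21: (5/2,-2): +√(8/21)

(5/2,-2): +√(8/21)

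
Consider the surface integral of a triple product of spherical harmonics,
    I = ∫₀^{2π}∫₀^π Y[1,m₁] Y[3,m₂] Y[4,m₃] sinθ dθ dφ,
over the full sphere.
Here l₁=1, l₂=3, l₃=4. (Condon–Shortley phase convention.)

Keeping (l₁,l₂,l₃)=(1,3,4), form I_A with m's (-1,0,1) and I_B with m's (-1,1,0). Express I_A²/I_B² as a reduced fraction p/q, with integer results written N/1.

5/3

Shared (l₁,l₂,l₃)=(1,3,4): N and (l;000)² cancel in I_A²/I_B².
A: Δ = 0!·2!·6!/9! = 1/252; Racah Σ t=0..0: t=0:+1/72 = 1/72; ⇒ 3j(1 3 4; -1 0 1)² = 5/126, sgn -1
B: Δ = 0!·2!·6!/9! = 1/252; Racah Σ t=0..0: t=0:+1/96 = 1/96; ⇒ 3j(1 3 4; -1 1 0)² = 1/42, sgn +1
I_A²/I_B² = (5/126)/(1/42) = 5/3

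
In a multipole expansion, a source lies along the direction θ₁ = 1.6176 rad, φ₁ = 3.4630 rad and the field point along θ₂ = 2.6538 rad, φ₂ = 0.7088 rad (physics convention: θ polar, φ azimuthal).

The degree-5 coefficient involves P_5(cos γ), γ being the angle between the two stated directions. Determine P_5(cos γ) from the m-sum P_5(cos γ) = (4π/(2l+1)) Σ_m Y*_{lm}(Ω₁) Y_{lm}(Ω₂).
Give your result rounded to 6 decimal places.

Addition theorem: P_5(cos γ) = (4π/11) Σ_m Y*_{lm}(Ω₁) Y_{lm}(Ω₂), m = −5…5:
  term(m=-5) = (0.001735, 0.004524)   from Y*(Ω₁)=(0.016725, -0.461293), Y(Ω₂)=(-0.009657, 0.004110)
  term(m=-4) = (0.000091, -0.004276)   from Y*(Ω₁)=(-0.019233, -0.065608), Y(Ω₂)=(0.059644, 0.018869)
  term(m=-3) = (0.028810, -0.066538)   from Y*(Ω₁)=(0.192688, 0.277715), Y(Ω₂)=(-0.113144, -0.182243)
  term(m=-2) = (-0.024769, 0.024248)   from Y*(Ω₁)=(0.062912, 0.047116), Y(Ω₂)=(-0.067296, 0.435835)
  term(m=-1) = (-0.123409, 0.050352)   from Y*(Ω₁)=(-0.294276, -0.097980), Y(Ω₂)=(0.326229, -0.279723)
  term(m=+0) = (-0.010584, -0.000000)   from Y*(Ω₁)=(-0.081239, -0.000000), Y(Ω₂)=(0.130288, 0.000000)
  term(m=+1) = (-0.123409, -0.050352)   from Y*(Ω₁)=(0.294276, -0.097980), Y(Ω₂)=(-0.326229, -0.279723)
  term(m=+2) = (-0.024769, -0.024248)   from Y*(Ω₁)=(0.062912, -0.047116), Y(Ω₂)=(-0.067296, -0.435835)
  term(m=+3) = (0.028810, 0.066538)   from Y*(Ω₁)=(-0.192688, 0.277715), Y(Ω₂)=(0.113144, -0.182243)
  term(m=+4) = (0.000091, 0.004276)   from Y*(Ω₁)=(-0.019233, 0.065608), Y(Ω₂)=(0.059644, -0.018869)
  term(m=+5) = (0.001735, -0.004524)   from Y*(Ω₁)=(-0.016725, -0.461293), Y(Ω₂)=(0.009657, 0.004110)
Σ over m = (-0.245668, -0.000000); ×(4π/11) → (-0.280650, -0.000000). Real part: -0.280650

-0.280650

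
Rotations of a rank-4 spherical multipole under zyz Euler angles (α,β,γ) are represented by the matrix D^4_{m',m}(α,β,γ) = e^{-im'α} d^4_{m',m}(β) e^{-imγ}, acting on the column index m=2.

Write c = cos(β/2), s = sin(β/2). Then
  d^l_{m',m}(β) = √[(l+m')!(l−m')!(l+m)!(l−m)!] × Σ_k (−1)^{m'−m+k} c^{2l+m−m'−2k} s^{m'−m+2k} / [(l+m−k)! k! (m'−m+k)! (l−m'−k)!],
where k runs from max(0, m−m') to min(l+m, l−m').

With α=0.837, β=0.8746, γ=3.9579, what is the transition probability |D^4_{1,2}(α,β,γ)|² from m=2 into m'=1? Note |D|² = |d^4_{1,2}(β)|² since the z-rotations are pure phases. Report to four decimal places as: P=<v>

P=0.0036

Split into d^4_{1,2}(β=0.8746) × two z-phases.
c=cos(0.874600/2)=0.905898, s=sin(0.874600/2)=0.423495; N=√[120·6·720·2]=1018.233765
k∈{1,2,3} keeps every argument non-negative
  k=1: (−1)^0·1018.2338/(240)·0.9059^7·0.4235^1 = +0.899583
  k=2: (−1)^1·1018.2338/(48)·0.9059^5·0.4235^3 = -0.982989
  k=3: (−1)^2·1018.2338/(72)·0.9059^3·0.4235^5 = +0.143217
d^4_{1,2}(0.8746) = +0.899583 -0.982989 +0.143217 = +0.059810
|D^4_{1,2}|² = |d^4_{1,2}(β)|² = (+0.059810)² = 0.003577 (the z-rotation phases have unit modulus)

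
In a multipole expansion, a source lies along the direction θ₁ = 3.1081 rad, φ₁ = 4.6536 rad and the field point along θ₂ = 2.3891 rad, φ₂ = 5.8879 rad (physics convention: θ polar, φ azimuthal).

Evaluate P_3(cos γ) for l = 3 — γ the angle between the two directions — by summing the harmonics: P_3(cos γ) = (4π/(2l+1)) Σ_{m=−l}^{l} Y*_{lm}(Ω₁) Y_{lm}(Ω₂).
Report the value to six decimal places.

-0.104364

Expand P_3 via completeness: Σ_{m} conj(Y_{3,m}) at Ω₁ times Y_{3,m} at Ω₂ —
  m=-3: (0.000003, 0.000015) × (0.050018, 0.123454) = (-0.000002, 0.000001)  (running Σ = (-0.000002, 0.000001))
  m=-2: (0.001137, -0.000134) × (-0.245140, -0.247689) = (-0.000312, -0.000249)  (running Σ = (-0.000314, -0.000248))
  m=-1: (-0.002540, -0.043153) × (0.339286, 0.141566) = (0.005247, -0.015001)  (running Σ = (0.004933, -0.015249))
  m=0: (-0.743843, -0.000000) × (0.091420, 0.000000) = (-0.068002, -0.000000)  (running Σ = (-0.063069, -0.015249))
  m=1: (0.002540, -0.043153) × (-0.339286, 0.141566) = (0.005247, 0.015001)  (running Σ = (-0.057821, -0.000248))
  m=2: (0.001137, 0.000134) × (-0.245140, 0.247689) = (-0.000312, 0.000249)  (running Σ = (-0.058133, 0.000001))
  m=3: (-0.000003, 0.000015) × (-0.050018, 0.123454) = (-0.000002, -0.000001)  (running Σ = (-0.058135, 0.000000))
Σ over m = (-0.058135, 0.000000); ×(4π/7) → (-0.104364, 0.000000). Real part: -0.104364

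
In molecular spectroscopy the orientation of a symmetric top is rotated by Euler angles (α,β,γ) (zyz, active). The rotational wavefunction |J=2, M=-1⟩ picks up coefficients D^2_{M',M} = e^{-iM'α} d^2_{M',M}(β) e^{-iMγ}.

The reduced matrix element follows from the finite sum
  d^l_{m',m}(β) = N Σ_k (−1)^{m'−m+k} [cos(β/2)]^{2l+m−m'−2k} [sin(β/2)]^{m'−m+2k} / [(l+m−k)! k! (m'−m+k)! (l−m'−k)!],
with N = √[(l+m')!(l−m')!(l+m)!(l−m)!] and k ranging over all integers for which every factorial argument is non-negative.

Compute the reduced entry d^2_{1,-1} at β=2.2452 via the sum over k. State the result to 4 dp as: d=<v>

d^2_{1,-1}(β=2.2452) via the finite sum:
c=cos(2.245200/2)=0.433341, s=sin(2.245200/2)=0.901230; N=√[6·1·1·6]=6.000000
k∈{0,1} keeps every argument non-negative
  k=0: (−1)^2·6.0000/(2)·0.4333^2·0.9012^2 = +0.457564
  k=1: (−1)^3·6.0000/(6)·0.4333^0·0.9012^4 = -0.659695
d^2_{1,-1}(2.2452) = +0.457564 -0.659695 = -0.202131

d=-0.2021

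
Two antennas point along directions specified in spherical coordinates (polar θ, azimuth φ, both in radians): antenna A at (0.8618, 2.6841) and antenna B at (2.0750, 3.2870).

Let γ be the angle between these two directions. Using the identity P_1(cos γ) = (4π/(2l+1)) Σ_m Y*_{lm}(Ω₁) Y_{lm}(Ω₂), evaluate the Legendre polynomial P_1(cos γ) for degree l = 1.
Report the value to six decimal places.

Summing Y*_{l m}(θ₁,φ₁)·Y_{l m}(θ₂,φ₂) over m ∈ [−1, 1]; prefactor 4π/(2·1+1) = 4.188790:
  [-1]  conj(Y_{1,-1})(Ω₁) = -0.23527 + 0.11583j ; Y_{1,-1}(Ω₂) = -0.29931 + 0.04383j ; Δ = 0.06534 - 0.04498j
  [+0]  conj(Y_{1,0})(Ω₁) = 0.31812 + 0.00000j ; Y_{1,0}(Ω₂) = -0.23605 + 0.00000j ; Δ = -0.07509 + 0.00000j
  [+1]  conj(Y_{1,1})(Ω₁) = 0.23527 + 0.11583j ; Y_{1,1}(Ω₂) = 0.29931 + 0.04383j ; Δ = 0.06534 + 0.04498j
Σ over m = 0.05559 + 0.00000j; ×(4π/3) → 0.23286 + 0.00000j. Real part: 0.232858

0.232858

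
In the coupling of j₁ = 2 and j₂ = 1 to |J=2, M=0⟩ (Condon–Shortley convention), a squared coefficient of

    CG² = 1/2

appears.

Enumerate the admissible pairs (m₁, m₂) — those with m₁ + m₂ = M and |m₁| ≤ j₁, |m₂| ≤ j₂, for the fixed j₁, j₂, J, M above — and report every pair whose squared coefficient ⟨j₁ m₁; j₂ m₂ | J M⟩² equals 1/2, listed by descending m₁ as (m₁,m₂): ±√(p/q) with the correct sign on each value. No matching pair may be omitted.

(1,-1): +√(1/2); (-1,1): −√(1/2)

Admissible pairs with m₁+m₂ = M = 0: (-1,1), (0,0), (1,-1)
  (m₁,m₂)=(1,-1): CG² = 1/2, CG = +√(1/2)   ← matches the target
  (m₁,m₂)=(0,0): CG² = 0/1, CG = 0
  (m₁,m₂)=(-1,1): CG² = 1/2, CG = −√(1/2)   ← matches the target
Pairs with CG² = 1/2: (1,-1): +√(1/2); (-1,1): −√(1/2)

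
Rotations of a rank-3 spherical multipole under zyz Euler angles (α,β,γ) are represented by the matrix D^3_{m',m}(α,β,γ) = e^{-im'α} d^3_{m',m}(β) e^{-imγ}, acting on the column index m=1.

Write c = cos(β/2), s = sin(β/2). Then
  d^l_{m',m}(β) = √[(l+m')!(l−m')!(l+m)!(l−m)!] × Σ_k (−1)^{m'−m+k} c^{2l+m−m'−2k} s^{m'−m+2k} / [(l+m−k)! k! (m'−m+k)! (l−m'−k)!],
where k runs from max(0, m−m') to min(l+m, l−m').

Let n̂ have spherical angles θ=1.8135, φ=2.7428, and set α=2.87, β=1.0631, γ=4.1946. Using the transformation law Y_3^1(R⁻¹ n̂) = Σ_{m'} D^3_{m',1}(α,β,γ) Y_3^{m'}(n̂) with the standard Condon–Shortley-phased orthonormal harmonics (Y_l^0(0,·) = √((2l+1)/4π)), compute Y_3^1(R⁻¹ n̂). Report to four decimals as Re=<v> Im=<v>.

Need the full column D^3_{m',1} for m'=−3..3 at α=2.8700, β=1.0631, γ=4.1946.
cos(β/2)=0.862022, sin(β/2)=0.506870
d^3_{-3,1}: single k=4 term ⇒ +0.189963;  D = -0.055591-0.181647i
d^3_{-2,1}: k∈[3..4] ⇒ +0.527565 -0.091201 = +0.436363;  D = +0.011081+0.436222i
d^3_{-1,1}: k∈[2..4] ⇒ +0.851175 -0.392386 +0.016958 = +0.475747;  D = +0.115948-0.461402i
d^3_{0,1}: k∈[1..3] ⇒ +0.835757 -0.866877 +0.099906 = +0.068786;  D = -0.034046+0.059769i
d^3_{1,1}: k∈[0..2] ⇒ +0.410309 -1.134900 +0.294290 = -0.430301;  D = -0.305478+0.303054i
d^3_{2,1}: k∈[0..1] ⇒ -0.762939 +0.527565 = -0.235374;  D = +0.205442-0.114868i
d^3_{3,1}: single k=0 term ⇒ +0.549431;  D = +0.533914-0.129656i
Y_3^{m'}(θ=1.8135,φ=2.7428) and Σ D·Y over m':
  (-0.0556-0.1816i)·(-0.1396-0.3552i)  (+0.0111+0.4362i)·(-0.1616-0.1656i)  (+0.1159-0.4614i)·(+0.2056+0.0866i)  (-0.0340+0.0598i)·(+0.2432+0.0000i)  (-0.3055+0.3031i)·(-0.2056+0.0866i)  (+0.2054-0.1149i)·(-0.1616+0.1656i)  (+0.5339-0.1297i)·(+0.1396-0.3552i)
Y_3^1(R⁻¹ n̂) = +0.120073-0.341443i

Re=0.1201 Im=-0.3414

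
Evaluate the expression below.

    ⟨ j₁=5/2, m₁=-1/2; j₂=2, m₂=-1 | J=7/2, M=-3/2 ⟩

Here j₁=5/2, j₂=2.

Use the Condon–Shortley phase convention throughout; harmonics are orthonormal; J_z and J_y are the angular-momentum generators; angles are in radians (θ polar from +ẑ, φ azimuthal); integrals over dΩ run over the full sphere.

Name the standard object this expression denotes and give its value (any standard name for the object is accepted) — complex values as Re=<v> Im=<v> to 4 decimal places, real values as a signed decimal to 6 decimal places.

This is a Clebsch–Gordan (vector-coupling) coefficient.
j₁+j₂−J=1  J+j₁−j₂=4  J−j₁+j₂=3  j₁+j₂+J+1=9
(j₁±m₁, j₂±m₂, J±M) = (2,3,1,3,2,5)
P² = 384/7
sum k=0..1:
  [0] +1/12 = 1/12
  [1] −1/24 = -1/24
S = 1/24
C² = P²·S² = 2/21 ; C = +0.308607

Clebsch–Gordan coefficient, +√(2/21) ≈ +0.308607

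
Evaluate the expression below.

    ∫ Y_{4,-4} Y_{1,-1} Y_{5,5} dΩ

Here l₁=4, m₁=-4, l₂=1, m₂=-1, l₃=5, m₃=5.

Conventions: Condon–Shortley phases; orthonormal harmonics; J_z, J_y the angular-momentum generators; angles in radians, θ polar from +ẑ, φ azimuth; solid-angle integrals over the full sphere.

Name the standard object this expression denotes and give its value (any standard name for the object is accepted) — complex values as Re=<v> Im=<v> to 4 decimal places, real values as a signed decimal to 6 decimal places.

This is a Gaunt coefficient — the integral of a triple product of spherical harmonics over the sphere.
Rules hold: Σm=0, L=10 even, 3≤5≤5.
N = 9·3·11 = 297
Δ = 0!·8!·2!/11! = 1/495
Racah Σ t=0..0: t=0:+1/576 = 1/576
⇒ 3j(4 1 5; 0 0 0)² = 5/99, sgn -1
Racah Σ t=0..0: t=0:+1/80640 = 1/80640
⇒ 3j(4 1 5; -4 -1 5)² = 1/11, sgn +1
4πI² = N·(3j₀)²·(3jₘ)² = 15/11
I = -1·√(1.36364/4π) = -0.32941575

Gaunt coefficient, -0.329416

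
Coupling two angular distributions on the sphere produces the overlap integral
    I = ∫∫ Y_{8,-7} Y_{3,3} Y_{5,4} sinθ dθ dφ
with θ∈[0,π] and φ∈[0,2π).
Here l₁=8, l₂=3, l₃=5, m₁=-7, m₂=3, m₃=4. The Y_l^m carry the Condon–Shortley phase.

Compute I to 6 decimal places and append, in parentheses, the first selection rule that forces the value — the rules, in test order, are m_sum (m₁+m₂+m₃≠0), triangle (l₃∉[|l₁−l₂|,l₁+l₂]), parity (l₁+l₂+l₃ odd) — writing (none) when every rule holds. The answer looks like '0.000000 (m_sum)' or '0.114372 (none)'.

-0.297017 (none)

Rules hold: Σm=0, L=16 even, 5≤5≤11.
N = 17·7·11 = 1309
Δ = 6!·10!·0!/17! = 1/136136
Racah Σ t=3..3: t=3:−1/518400 = -1/518400
⇒ 3j(8 3 5; 0 0 0)² = 56/2431, sgn +1
Racah Σ t=6..6: t=6:+1/261273600 = 1/261273600
⇒ 3j(8 3 5; -7 3 4)² = 5/136, sgn -1
4πI² = N·(3j₀)²·(3jₘ)² = 245/221
I = -1·√(1.1086/4π) = -0.29701746
No selection rule forces the value: the integral is nonzero (none).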